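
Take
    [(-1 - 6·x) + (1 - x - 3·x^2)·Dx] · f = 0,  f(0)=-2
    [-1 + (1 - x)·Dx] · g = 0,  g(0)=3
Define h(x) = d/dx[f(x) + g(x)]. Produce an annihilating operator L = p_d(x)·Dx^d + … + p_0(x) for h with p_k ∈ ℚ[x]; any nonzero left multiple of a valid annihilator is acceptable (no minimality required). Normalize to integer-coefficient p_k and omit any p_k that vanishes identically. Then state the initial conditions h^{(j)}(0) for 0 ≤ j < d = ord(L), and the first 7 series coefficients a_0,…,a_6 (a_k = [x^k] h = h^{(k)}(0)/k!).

f: a_k = -2, -2, -8, -14, -38, -80, -194, …
g: a_k = 3, 3, 3, 3, 3, 3, 3, …
L₀ := lclm(L_f,L_g); ord L₀ ≤ 1+1.
Derive L from L₀ (diff closure).
L = (-6 - 72·x - 216·x^3 + 54·x^4) + (6 + 30·x - 18·x^2 + 72·x^3 - 207·x^4 + 54·x^5)·Dx + (-1 + 2·x - 7·x^2 + 18·x^3 + 12·x^4 - 33·x^5 + 9·x^6)·Dx^2  (order 2).
h: a_k = 1, -10, -33, -140, -385, -1146, -3017, …
ICs: h(0) = 1, h′(0) = -10.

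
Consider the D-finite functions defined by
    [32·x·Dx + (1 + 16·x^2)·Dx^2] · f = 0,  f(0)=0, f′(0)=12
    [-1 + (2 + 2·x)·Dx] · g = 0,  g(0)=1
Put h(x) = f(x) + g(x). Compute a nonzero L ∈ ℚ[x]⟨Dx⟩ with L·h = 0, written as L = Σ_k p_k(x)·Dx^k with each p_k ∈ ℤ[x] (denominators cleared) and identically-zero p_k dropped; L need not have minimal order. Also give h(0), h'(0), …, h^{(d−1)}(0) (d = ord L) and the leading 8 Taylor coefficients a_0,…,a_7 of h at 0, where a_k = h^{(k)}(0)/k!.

L = (-64 - 160·x + 3072·x^2 + 1536·x^3)·Dx + (-131 - 256·x + 5920·x^2 + 12288·x^3 + 5376·x^4)·Dx^2 + (-2 + 126·x + 192·x^2 + 2112·x^3 + 3584·x^4 + 1536·x^5)·Dx^3  (order 3).
h: a_k = 1, 25/2, -1/8, -1023/16, -5/128, 786467/1280, -21/1024, -100663065/14336, …
ICs: h(0) = 1, h′(0) = 25/2, h′′(0) = -1/4.

f: a_k = 0, 12, 0, -64, 0, 3072/5, 0, -49152/7, …
g: a_k = 1, 1/2, -1/8, 1/16, -5/128, 7/256, -21/1024, 33/2048, …
L₀ := lclm(L_f,L_g); ord L₀ ≤ 2+1.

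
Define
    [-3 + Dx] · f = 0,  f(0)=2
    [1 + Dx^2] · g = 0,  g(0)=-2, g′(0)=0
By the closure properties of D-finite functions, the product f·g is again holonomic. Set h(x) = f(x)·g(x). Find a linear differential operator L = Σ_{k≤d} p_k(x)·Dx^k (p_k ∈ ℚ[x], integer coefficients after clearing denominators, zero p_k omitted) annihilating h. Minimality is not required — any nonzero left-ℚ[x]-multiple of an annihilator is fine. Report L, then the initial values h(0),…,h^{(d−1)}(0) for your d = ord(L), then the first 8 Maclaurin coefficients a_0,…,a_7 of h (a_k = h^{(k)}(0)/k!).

L = 10 - 6·Dx + Dx^2  (order 2).
h: a_k = -4, -12, -16, -12, -14/3, 2/5, 88/45, 166/105, …
ICs: h(0) = -4, h′(0) = -12.

f: a_k = 2, 6, 9, 9, 27/4, 81/20, 81/40, 243/280, …
g: a_k = -2, 0, 1, 0, -1/12, 0, 1/360, 0, …
f·g: L₀ = L_f ⊗_s L_g, ord ≤ 1·2.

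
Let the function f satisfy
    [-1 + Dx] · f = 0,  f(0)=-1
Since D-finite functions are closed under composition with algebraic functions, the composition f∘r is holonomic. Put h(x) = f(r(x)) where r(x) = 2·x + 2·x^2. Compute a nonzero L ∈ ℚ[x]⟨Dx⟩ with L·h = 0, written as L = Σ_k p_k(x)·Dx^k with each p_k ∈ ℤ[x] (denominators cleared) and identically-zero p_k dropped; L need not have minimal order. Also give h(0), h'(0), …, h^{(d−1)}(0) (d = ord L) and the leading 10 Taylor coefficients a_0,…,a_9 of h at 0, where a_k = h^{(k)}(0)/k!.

f: a_k = -1, -1, -1/2, -1/6, -1/24, -1/120, -1/720, -1/5040, -1/40320, -1/362880, …
Substitute x→r, Dx→(1/r')Dx; clear ⇒ L₀.
L = (-2 - 4·x) + Dx  (order 1).
h: a_k = -1, -2, -4, -16/3, -20/3, -104/15, -304/45, -1856/315, -1528/315, -2096/567, …
ICs: h(0) = -1.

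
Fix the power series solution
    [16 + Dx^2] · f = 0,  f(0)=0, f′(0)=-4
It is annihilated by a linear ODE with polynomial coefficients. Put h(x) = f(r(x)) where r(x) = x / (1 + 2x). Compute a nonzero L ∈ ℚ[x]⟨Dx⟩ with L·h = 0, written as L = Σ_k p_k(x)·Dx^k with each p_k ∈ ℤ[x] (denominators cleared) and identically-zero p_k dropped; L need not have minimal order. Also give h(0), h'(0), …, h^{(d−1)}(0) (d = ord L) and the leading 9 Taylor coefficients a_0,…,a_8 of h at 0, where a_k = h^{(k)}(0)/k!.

f: a_k = 0, -4, 0, 32/3, 0, -128/15, 0, 1024/315, 0, …
h₀=f(r): pull back L_f along r ⇒ L₀.
L = 16 + (4 + 24·x + 48·x^2 + 32·x^3)·Dx + (1 + 8·x + 24·x^2 + 32·x^3 + 16·x^4)·Dx^2  (order 2).
h: a_k = 0, -4, 8, -16/3, -32, 2752/15, -640, 565504/315, -194048/45, …
ICs: h(0) = 0, h′(0) = -4.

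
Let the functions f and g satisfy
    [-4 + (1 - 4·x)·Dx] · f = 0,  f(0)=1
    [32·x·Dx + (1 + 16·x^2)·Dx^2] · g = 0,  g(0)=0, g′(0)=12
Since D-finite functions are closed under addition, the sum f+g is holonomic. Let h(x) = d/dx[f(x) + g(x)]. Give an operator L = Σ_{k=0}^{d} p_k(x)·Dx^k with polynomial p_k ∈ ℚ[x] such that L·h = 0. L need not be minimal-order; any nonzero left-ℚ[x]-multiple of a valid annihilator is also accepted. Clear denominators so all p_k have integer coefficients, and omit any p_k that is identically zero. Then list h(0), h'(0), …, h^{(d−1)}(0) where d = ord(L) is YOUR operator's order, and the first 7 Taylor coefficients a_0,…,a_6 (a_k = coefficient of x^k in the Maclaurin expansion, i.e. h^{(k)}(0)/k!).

f: a_k = 1, 4, 16, 64, 256, 1024, 4096, …
g: a_k = 0, 12, 0, -64, 0, 3072/5, 0, …
L₀ := lclm(L_f,L_g); ord L₀ ≤ 1+2.
Derive L from L₀ (diff closure).
L = (-32 + 512·x + 1536·x^2) + (16 - 32·x + 256·x^2 + 1536·x^3)·Dx + (-1 + 256·x^4)·Dx^2  (order 2).
h: a_k = 16, 32, 0, 1024, 8192, 24576, 65536, …
ICs: h(0) = 16, h′(0) = 32.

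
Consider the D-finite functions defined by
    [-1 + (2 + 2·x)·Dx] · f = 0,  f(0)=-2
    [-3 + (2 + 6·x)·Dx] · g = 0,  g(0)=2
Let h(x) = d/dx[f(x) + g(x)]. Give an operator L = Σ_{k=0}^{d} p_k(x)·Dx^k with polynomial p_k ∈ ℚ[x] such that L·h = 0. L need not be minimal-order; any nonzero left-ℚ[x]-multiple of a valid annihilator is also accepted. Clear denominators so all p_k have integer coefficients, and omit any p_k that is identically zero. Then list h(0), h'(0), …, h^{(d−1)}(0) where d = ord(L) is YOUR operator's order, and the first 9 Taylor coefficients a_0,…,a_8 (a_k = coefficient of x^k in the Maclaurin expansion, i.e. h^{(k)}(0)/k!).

L = -9 + (-24 - 36·x)·Dx + (-4 - 16·x - 12·x^2)·Dx^2  (order 2).
h: a_k = 2, -4, 39/4, -25, 4235/64, -5733/32, 252483/512, -87945/64, 63326835/16384, …
ICs: h(0) = 2, h′(0) = -4.

f: a_k = -2, -1, 1/4, -1/8, 5/64, -7/128, 21/512, -33/1024, 429/16384, …
g: a_k = 2, 3, -9/4, 27/8, -405/64, 1701/128, -15309/512, 72171/1024, -2814669/16384, …
Weyl lclm of L_f,L_g ⇒ L₀ (ord ≤ 2).
h=h₀': d/dx-closure on L₀ ⇒ L.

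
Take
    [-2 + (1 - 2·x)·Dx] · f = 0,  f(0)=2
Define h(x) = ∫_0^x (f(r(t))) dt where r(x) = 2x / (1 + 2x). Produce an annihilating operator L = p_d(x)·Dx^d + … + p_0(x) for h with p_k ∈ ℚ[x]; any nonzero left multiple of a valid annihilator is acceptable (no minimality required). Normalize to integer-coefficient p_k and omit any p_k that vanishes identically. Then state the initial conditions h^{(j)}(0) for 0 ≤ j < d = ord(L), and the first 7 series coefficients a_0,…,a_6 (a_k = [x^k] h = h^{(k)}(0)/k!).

f: a_k = 2, 4, 8, 16, 32, 64, 128, …
f∘r: x↦r, Dx↦Dx/r' in L_f ⇒ L₀.
Integrate: L := L₀·Dx.
L = 4·Dx + (-1 + 4·x^2)·Dx^2  (order 2).
h: a_k = 0, 2, 4, 16/3, 8, 64/5, 64/3, …
ICs: h(0) = 0, h′(0) = 2.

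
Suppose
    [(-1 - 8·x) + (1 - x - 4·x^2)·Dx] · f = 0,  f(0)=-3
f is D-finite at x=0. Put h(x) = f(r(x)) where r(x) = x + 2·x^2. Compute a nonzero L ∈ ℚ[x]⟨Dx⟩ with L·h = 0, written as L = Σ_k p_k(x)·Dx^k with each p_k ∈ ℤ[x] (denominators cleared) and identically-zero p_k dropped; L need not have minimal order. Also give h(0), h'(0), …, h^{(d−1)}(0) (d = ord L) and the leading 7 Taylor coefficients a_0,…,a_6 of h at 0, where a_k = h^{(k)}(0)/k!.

f: a_k = -3, -3, -15, -27, -87, -195, -543, …
f∘r: x↦r, Dx↦Dx/r' in L_f ⇒ L₀.
L = (1 + 12·x + 48·x^2 + 64·x^3) + (-1 + x + 6·x^2 + 16·x^3 + 16·x^4)·Dx  (order 1).
h: a_k = -3, -3, -21, -87, -309, -1215, -4797, …
ICs: h(0) = -3.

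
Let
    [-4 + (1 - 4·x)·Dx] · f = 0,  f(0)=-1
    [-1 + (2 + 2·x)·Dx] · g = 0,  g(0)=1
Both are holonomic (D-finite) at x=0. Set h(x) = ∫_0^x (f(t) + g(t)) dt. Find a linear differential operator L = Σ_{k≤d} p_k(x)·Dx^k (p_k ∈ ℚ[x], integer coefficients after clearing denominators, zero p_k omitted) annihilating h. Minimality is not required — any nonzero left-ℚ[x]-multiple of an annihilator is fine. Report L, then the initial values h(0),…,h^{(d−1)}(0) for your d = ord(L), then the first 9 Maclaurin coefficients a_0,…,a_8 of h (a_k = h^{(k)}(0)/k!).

L = (-68 - 48·x)·Dx + (129 + 248·x + 144·x^2)·Dx^2 + (-14 + 18·x + 128·x^2 + 96·x^3)·Dx^3  (order 3).
h: a_k = 0, 0, -7/4, -43/8, -1023/64, -32773/640, -87379/512, -4194325/7168, -33554399/16384, …
ICs: h(0) = 0, h′(0) = 0, h′′(0) = -7/2.

f: a_k = -1, -4, -16, -64, -256, -1024, -4096, -16384, -65536, …
g: a_k = 1, 1/2, -1/8, 1/16, -5/128, 7/256, -21/1024, 33/2048, -429/32768, …
L₀ := lclm(L_f,L_g); ord L₀ ≤ 1+1.
h=∫₀ˣh₀: take L = L₀·Dx.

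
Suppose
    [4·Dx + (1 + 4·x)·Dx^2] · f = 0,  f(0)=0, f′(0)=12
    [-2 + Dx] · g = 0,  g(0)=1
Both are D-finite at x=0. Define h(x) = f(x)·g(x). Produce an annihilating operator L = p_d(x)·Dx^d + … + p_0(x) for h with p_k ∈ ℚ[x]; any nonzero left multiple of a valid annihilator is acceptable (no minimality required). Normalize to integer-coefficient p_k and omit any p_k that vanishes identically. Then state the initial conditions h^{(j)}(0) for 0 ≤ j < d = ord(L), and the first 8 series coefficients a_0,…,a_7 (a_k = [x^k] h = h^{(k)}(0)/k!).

L = (-4 + 16·x) - 16·x·Dx + (1 + 4·x)·Dx^2  (order 2).
h: a_k = 0, 12, 0, 40, -96, 1672/5, -3392/3, 413264/105, …
ICs: h(0) = 0, h′(0) = 12.

f: a_k = 0, 12, -24, 64, -192, 3072/5, -2048, 49152/7, …
g: a_k = 1, 2, 2, 4/3, 2/3, 4/15, 4/45, 8/315, …
L₀ := L_f ⊗_s L_g (sym. prod.), ord ≤ 2.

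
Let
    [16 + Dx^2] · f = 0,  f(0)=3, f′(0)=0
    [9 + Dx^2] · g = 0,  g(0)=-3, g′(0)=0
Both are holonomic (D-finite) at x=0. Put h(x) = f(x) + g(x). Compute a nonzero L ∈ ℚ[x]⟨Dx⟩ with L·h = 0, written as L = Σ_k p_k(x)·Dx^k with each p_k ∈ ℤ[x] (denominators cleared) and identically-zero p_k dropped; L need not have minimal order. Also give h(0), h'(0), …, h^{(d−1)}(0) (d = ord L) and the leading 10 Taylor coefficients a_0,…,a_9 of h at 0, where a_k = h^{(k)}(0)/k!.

f: a_k = 3, 0, -24, 0, 32, 0, -256/15, 0, 512/105, 0, …
g: a_k = -3, 0, 27/2, 0, -81/8, 0, 243/80, 0, -2187/4480, 0, …
f+g: L₀ = lclm(L_f,L_g), ord ≤ 2+2.
L = 144 + 25·Dx^2 + Dx^4  (order 4).
h: a_k = 0, 0, -21/2, 0, 175/8, 0, -3367/240, 0, 1685/384, 0, …
ICs: h(0) = 0, h′(0) = 0, h′′(0) = -21, h′′′(0) = 0.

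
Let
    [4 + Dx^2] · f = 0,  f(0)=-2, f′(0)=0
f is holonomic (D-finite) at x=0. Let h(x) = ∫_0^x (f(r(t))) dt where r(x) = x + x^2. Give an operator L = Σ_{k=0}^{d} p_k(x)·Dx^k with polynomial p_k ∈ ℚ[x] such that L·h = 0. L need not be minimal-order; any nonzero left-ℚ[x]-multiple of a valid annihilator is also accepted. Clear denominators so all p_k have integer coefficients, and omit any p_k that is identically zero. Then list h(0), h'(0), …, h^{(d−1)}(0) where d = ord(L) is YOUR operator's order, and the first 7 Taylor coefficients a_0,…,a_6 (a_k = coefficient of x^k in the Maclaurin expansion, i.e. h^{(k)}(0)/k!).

L = (4 + 24·x + 48·x^2 + 32·x^3)·Dx - 2·Dx^2 + (1 + 2·x)·Dx^3  (order 3).
h: a_k = 0, -2, 0, 4/3, 2, 8/15, -8/9, …
ICs: h(0) = 0, h′(0) = -2, h′′(0) = 0.

f: a_k = -2, 0, 4, 0, -4/3, 0, 8/45, …
Change of var in L_f (x↦r) gives L₀.
h=∫₀ˣh₀: take L = L₀·Dx.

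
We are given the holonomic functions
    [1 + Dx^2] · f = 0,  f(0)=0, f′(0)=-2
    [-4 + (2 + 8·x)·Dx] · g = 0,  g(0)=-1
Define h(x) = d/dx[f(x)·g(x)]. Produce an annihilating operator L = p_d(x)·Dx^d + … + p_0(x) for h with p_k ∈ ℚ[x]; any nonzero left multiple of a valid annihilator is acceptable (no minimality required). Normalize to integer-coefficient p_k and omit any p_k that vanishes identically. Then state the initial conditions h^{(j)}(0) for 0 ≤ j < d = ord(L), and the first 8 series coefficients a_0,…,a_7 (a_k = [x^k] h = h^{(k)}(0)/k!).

f: a_k = 0, -2, 0, 1/3, 0, -1/60, 0, 1/2520, …
g: a_k = -1, -2, 2, -4, 10, -28, 84, -264, …
h₀=f·g: eliminate ⇒ L₀, order ≤ 2·1.
Derive L from L₀ (diff closure).
L = (-7 + 336·x + 736·x^2 + 256·x^3 + 256·x^4) + (44 + 144·x - 192·x^2 - 256·x^3)·Dx + (13 + 112·x + 288·x^2 + 256·x^3 + 256·x^4)·Dx^2  (order 2).
h: a_k = 2, 8, -13, 88/3, -1159/12, 1641/5, -83009/72, 1307206/315, …
ICs: h(0) = 2, h′(0) = 8.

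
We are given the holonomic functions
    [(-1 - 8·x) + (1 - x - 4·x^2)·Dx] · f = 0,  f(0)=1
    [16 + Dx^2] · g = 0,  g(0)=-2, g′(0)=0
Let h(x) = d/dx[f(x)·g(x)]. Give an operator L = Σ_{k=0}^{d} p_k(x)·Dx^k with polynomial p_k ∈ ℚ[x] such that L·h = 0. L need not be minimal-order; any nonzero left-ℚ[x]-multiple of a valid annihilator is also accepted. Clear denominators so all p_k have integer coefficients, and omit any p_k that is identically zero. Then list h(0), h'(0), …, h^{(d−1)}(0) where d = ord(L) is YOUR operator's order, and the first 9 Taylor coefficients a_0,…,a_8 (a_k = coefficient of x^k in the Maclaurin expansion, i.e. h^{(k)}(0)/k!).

f: a_k = 1, 1, 5, 9, 29, 65, 181, 441, 1165, …
g: a_k = -2, 0, 16, 0, -64/3, 0, 512/45, 0, -1024/315, …
Product ⇒ symmetric product L₀, ord ≤ 2.
h=h₀': d/dx-closure on L₀ ⇒ L.
L = (-12 - 64·x - 224·x^2 + 256·x^3 + 512·x^4) + (-1 - 4·x + 48·x^2 + 128·x^3)·Dx + (1 - 3·x - 10·x^2 + 16·x^3 + 32·x^4)·Dx^2  (order 2).
h: a_k = -2, 12, -6, 8/3, -110/3, 604/15, -7126/45, 272/35, -28198/35, …
ICs: h(0) = -2, h′(0) = 12.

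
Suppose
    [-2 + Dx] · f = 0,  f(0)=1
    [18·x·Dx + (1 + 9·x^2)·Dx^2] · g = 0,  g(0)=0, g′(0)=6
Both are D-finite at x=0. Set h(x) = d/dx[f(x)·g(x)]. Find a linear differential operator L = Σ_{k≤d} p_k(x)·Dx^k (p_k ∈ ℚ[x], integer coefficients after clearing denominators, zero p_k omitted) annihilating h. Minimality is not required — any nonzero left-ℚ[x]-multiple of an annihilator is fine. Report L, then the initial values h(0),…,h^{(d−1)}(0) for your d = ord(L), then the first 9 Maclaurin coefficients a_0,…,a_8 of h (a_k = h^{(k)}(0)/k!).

f: a_k = 1, 2, 2, 4/3, 2/3, 4/15, 4/45, 8/315, 2/315, …
g: a_k = 0, 6, 0, -18, 0, 486/5, 0, -4374/7, 0, …
Sym-product of L_f,L_g gives L₀ (≤ ord 2).
h₀' ⇒ L via d/dx closure of L₀.
L = (-14 - 72·x + 558·x^2 - 648·x^3 + 324·x^4) + (5 + 54·x - 315·x^2 + 486·x^3 - 324·x^4)·Dx + (1 - 9·x + 18·x^2 - 81·x^3 + 81·x^4)·Dx^2  (order 2).
h: a_k = 6, 24, -18, -112, 326, 1032, -46402/15, -188960/21, 200814/7, …
ICs: h(0) = 6, h′(0) = 24.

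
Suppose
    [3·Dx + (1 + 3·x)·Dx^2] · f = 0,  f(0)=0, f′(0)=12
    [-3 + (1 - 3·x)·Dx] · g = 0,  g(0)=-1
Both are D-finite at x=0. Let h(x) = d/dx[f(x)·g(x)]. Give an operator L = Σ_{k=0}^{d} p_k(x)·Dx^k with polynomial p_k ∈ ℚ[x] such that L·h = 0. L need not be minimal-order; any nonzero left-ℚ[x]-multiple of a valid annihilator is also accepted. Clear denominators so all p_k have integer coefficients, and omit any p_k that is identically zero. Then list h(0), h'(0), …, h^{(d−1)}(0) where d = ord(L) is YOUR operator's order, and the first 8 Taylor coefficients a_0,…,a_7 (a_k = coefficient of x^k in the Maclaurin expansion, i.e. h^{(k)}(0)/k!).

L = 36 + (3 + 45·x)·Dx + (-1 + 9·x^2)·Dx^2  (order 2).
h: a_k = -12, -36, -270, -756, -3807, -53946/5, -232551/5, -4662684/35, …
ICs: h(0) = -12, h′(0) = -36.

f: a_k = 0, 12, -18, 36, -81, 972/5, -486, 8748/7, …
g: a_k = -1, -3, -9, -27, -81, -243, -729, -2187, …
L₀ := L_f ⊗_s L_g (sym. prod.), ord ≤ 2.
h₀' ⇒ L via d/dx closure of L₀.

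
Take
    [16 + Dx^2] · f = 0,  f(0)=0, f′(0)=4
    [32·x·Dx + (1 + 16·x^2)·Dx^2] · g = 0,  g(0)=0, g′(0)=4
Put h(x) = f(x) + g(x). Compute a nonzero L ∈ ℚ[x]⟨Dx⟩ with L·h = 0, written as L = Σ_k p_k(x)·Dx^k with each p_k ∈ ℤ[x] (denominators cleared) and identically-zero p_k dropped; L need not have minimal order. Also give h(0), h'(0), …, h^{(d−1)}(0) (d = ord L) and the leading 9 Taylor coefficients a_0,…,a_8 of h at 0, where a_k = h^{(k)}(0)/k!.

L = (-5632·x + 114688·x^3 + 131072·x^5)·Dx + (-16 + 1792·x^2 + 36864·x^4 + 65536·x^6)·Dx^2 + (-352·x + 7168·x^3 + 8192·x^5)·Dx^3 + (-1 + 112·x^2 + 2304·x^4 + 4096·x^6)·Dx^4  (order 4).
h: a_k = 0, 8, 0, -32, 0, 640/3, 0, -105472/45, 0, …
ICs: h(0) = 0, h′(0) = 8, h′′(0) = 0, h′′′(0) = -192.

f: a_k = 0, 4, 0, -32/3, 0, 128/15, 0, -1024/315, 0, …
g: a_k = 0, 4, 0, -64/3, 0, 1024/5, 0, -16384/7, 0, …
Weyl lclm of L_f,L_g ⇒ L₀ (ord ≤ 4).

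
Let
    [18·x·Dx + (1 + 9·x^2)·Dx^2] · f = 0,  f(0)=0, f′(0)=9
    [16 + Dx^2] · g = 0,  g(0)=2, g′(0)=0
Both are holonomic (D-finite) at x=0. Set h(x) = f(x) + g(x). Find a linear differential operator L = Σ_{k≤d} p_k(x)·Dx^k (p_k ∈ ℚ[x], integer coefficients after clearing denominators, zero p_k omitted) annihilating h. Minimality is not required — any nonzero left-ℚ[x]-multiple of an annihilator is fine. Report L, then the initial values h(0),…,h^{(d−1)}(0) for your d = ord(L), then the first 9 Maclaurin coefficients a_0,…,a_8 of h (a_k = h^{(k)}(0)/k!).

L = (-13248·x + 181440·x^3 + 186624·x^5)·Dx + (-16 + 6048·x^2 + 66096·x^4 + 93312·x^6)·Dx^2 + (-828·x + 11340·x^3 + 11664·x^5)·Dx^3 + (-1 + 378·x^2 + 4131·x^4 + 5832·x^6)·Dx^4  (order 4).
h: a_k = 2, 9, -16, -27, 64/3, 729/5, -512/45, -6561/7, 1024/315, …
ICs: h(0) = 2, h′(0) = 9, h′′(0) = -32, h′′′(0) = -162.

f: a_k = 0, 9, 0, -27, 0, 729/5, 0, -6561/7, 0, …
g: a_k = 2, 0, -16, 0, 64/3, 0, -512/45, 0, 1024/315, …
Sum ⇒ L₀ = lclm(L_f,L_g) in ℚ(x)⟨Dx⟩.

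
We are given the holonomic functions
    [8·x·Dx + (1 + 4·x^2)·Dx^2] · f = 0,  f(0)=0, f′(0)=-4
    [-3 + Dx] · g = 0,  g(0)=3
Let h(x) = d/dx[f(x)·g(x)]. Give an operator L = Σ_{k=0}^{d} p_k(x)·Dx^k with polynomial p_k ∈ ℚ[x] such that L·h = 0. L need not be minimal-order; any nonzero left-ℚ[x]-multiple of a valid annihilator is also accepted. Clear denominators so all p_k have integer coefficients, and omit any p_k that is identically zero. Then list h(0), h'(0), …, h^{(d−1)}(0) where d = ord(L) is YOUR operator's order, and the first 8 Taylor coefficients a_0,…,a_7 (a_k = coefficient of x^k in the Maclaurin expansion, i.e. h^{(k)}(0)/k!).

L = (3 - 144·x + 504·x^2 - 576·x^3 + 432·x^4) + (-10 + 72·x - 240·x^2 + 288·x^3 - 288·x^4)·Dx + (3 - 8·x + 24·x^2 - 32·x^3 + 48·x^4)·Dx^2  (order 2).
h: a_k = -12, -72, -114, -24, -69/2, -405, -2973/20, 10278/7, …
ICs: h(0) = -12, h′(0) = -72.

f: a_k = 0, -4, 0, 16/3, 0, -64/5, 0, 256/7, …
g: a_k = 3, 9, 27/2, 27/2, 81/8, 243/40, 243/80, 729/560, …
h₀=f·g: eliminate ⇒ L₀, order ≤ 2·1.
Differentiate: ansatz ord ≤ ord L₀ ⇒ L.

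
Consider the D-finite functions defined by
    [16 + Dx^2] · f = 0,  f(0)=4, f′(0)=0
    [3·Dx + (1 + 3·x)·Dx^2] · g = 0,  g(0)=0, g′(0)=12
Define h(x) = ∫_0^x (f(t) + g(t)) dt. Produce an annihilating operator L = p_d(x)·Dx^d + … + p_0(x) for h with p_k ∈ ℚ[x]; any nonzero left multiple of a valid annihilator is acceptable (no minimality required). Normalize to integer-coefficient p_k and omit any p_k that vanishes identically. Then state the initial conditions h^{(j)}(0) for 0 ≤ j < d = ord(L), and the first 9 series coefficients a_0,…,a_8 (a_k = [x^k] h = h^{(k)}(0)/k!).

f: a_k = 4, 0, -32, 0, 128/3, 0, -1024/45, 0, 2048/315, …
g: a_k = 0, 12, -18, 36, -81, 972/5, -486, 8748/7, -6561/2, …
Sum ⇒ L₀ = lclm(L_f,L_g) in ℚ(x)⟨Dx⟩.
h=∫₀ˣh₀: take L = L₀·Dx.
L = (1680 + 2304·x + 3456·x^2)·Dx^2 + (272 + 1584·x + 3456·x^2 + 3456·x^3)·Dx^3 + (105 + 144·x + 216·x^2)·Dx^4 + (17 + 99·x + 216·x^2 + 216·x^3)·Dx^5  (order 5).
h: a_k = 0, 4, 6, -50/3, 9, -23/3, 162/5, -22894/315, 2187/14, …
ICs: h(0) = 0, h′(0) = 4, h′′(0) = 12, h′′′(0) = -100, h′′′′(0) = 216.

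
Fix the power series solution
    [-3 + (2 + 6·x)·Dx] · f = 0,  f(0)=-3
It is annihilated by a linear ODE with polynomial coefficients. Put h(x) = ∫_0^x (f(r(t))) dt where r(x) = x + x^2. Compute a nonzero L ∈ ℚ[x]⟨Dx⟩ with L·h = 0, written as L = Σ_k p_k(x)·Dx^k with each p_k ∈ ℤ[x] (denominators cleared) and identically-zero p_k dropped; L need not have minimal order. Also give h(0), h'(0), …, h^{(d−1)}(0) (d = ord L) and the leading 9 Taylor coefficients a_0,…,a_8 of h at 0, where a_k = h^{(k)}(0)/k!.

L = (-3 - 6·x)·Dx + (2 + 6·x + 6·x^2)·Dx^2  (order 2).
h: a_k = 0, -3, -9/4, -3/8, 27/64, -297/640, 243/512, -2997/7168, 4131/16384, …
ICs: h(0) = 0, h′(0) = -3.

f: a_k = -3, -9/2, 27/8, -81/16, 1215/128, -5103/256, 45927/1024, -216513/2048, 8444007/32768, …
h₀=f(r): pull back L_f along r ⇒ L₀.
Integrate: L := L₀·Dx.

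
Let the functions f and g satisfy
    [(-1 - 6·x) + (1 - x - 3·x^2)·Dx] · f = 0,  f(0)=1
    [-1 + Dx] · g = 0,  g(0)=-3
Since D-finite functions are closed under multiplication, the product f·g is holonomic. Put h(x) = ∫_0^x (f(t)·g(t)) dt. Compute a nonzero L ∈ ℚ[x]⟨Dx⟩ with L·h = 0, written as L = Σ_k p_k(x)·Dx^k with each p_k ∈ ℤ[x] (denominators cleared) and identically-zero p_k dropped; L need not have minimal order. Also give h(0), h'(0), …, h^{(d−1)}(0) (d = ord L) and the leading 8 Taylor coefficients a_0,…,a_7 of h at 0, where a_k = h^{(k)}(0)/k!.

L = (2 + 5·x - 3·x^2)·Dx + (-1 + x + 3·x^2)·Dx^2  (order 2).
h: a_k = 0, -3, -3, -11/2, -35/4, -677/40, -3793/120, -106447/1680, …
ICs: h(0) = 0, h′(0) = -3.

f: a_k = 1, 1, 4, 7, 19, 40, 97, 217, …
g: a_k = -3, -3, -3/2, -1/2, -1/8, -1/40, -1/240, -1/1680, …
Sym-product of L_f,L_g gives L₀ (≤ ord 1).
Integrate: L := L₀·Dx.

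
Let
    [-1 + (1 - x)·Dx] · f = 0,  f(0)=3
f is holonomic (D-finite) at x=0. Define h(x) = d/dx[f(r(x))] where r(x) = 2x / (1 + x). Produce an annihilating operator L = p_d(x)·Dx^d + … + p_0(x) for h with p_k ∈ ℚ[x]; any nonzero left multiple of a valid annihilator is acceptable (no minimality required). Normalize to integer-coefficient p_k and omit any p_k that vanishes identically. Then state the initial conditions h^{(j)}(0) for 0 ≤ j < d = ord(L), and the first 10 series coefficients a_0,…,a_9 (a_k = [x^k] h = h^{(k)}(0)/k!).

L = 2 + (-1 + x)·Dx  (order 1).
h: a_k = 6, 12, 18, 24, 30, 36, 42, 48, 54, 60, …
ICs: h(0) = 6.

f: a_k = 3, 3, 3, 3, 3, 3, 3, 3, 3, 3, …
f∘r: x↦r, Dx↦Dx/r' in L_f ⇒ L₀.
h₀' ⇒ L via d/dx closure of L₀.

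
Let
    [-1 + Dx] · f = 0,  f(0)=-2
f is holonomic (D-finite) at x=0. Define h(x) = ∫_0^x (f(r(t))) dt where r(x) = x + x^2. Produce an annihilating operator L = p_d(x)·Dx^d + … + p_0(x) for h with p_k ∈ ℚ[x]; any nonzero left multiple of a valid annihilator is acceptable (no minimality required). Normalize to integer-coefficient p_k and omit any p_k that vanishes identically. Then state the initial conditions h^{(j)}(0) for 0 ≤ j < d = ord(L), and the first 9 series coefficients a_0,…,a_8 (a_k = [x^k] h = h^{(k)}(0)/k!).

L = (-1 - 2·x)·Dx + Dx^2  (order 2).
h: a_k = 0, -2, -1, -1, -7/12, -5/12, -9/40, -331/2520, -1303/20160, …
ICs: h(0) = 0, h′(0) = -2.

f: a_k = -2, -2, -1, -1/3, -1/12, -1/60, -1/360, -1/2520, -1/20160, …
L₀ from L_f via x↦r, Dx↦r'^{-1}Dx.
h=∫h₀ ⇒ L = L₀·Dx.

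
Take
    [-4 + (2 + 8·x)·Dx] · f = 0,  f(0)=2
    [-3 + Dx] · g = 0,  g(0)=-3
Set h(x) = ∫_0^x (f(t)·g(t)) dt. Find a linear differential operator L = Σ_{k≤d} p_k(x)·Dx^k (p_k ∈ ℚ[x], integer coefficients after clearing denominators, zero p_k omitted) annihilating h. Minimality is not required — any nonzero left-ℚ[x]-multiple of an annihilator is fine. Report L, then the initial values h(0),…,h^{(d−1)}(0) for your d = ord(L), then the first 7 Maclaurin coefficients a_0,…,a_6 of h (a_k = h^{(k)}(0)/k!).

f: a_k = 2, 4, -4, 8, -20, 56, -168, …
g: a_k = -3, -9, -27/2, -27/2, -81/8, -243/40, -243/80, …
f·g: L₀ = L_f ⊗_s L_g, ord ≤ 1·1.
∫: right-multiply L₀ by Dx.
L = (-5 - 12·x)·Dx + (1 + 4·x)·Dx^2  (order 2).
h: a_k = 0, -6, -15, -17, -69/4, -129/20, -631/40, …
ICs: h(0) = 0, h′(0) = -6.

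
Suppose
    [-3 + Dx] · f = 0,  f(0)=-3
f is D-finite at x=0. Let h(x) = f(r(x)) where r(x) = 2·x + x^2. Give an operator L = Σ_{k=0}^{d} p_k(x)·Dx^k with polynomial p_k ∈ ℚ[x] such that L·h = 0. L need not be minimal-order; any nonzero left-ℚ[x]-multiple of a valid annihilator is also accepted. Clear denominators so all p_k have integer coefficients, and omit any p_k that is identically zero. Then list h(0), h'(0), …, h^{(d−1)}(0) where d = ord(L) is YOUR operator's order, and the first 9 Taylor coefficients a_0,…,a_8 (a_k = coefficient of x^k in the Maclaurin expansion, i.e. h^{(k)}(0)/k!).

f: a_k = -3, -9, -27/2, -27/2, -81/8, -243/40, -243/80, -729/560, -2187/4480, …
f∘r: x↦r, Dx↦Dx/r' in L_f ⇒ L₀.
L = (-6 - 6·x) + Dx  (order 1).
h: a_k = -3, -18, -63, -162, -675/2, -2997/5, -9369/10, -46089/35, -473283/280, …
ICs: h(0) = -3.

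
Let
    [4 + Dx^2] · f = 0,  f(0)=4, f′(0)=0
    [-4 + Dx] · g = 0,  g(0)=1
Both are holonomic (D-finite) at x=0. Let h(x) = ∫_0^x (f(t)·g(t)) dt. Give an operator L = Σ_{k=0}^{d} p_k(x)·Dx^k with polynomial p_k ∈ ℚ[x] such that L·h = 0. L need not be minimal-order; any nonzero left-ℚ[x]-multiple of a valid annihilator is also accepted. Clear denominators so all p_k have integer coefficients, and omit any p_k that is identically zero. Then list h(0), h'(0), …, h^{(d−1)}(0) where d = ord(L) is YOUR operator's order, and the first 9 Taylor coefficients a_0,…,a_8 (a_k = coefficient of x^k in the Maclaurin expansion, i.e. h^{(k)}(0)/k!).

L = 20·Dx - 8·Dx^2 + Dx^3  (order 3).
h: a_k = 0, 4, 8, 8, 8/3, -56/15, -304/45, -208/35, -1112/315, …
ICs: h(0) = 0, h′(0) = 4, h′′(0) = 16.

f: a_k = 4, 0, -8, 0, 8/3, 0, -16/45, 0, 8/315, …
g: a_k = 1, 4, 8, 32/3, 32/3, 128/15, 256/45, 1024/315, 512/315, …
h₀=f·g: eliminate ⇒ L₀, order ≤ 2·1.
Integrate: L := L₀·Dx.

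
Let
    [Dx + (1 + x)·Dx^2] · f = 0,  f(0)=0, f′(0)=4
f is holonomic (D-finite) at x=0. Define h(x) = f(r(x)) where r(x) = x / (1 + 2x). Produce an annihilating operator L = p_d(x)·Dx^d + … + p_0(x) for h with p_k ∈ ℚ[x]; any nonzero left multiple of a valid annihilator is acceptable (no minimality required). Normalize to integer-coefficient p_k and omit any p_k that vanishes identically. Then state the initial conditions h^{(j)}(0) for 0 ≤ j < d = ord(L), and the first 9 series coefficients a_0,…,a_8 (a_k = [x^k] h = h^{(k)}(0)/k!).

L = (5 + 12·x)·Dx + (1 + 5·x + 6·x^2)·Dx^2  (order 2).
h: a_k = 0, 4, -10, 76/3, -65, 844/5, -1330/3, 8236/7, -6305/2, …
ICs: h(0) = 0, h′(0) = 4.

f: a_k = 0, 4, -2, 4/3, -1, 4/5, -2/3, 4/7, -1/2, …
Substitute x→r, Dx→(1/r')Dx; clear ⇒ L₀.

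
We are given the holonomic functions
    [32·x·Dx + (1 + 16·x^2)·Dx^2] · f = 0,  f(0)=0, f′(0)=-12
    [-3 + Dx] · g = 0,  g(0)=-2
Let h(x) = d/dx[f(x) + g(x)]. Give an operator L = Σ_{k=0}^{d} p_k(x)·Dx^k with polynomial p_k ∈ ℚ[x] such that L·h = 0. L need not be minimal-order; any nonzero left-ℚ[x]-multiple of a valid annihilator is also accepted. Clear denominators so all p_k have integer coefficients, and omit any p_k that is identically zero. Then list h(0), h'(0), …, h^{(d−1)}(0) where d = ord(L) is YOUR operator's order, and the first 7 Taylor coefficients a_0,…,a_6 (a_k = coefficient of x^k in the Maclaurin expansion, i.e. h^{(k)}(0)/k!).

L = (96 - 288·x - 4608·x^2 - 4608·x^3) + (-41 + 1248·x^2 - 2304·x^4)·Dx + (3 + 32·x + 96·x^2 + 512·x^3 + 768·x^4)·Dx^2  (order 2).
h: a_k = -18, -18, 165, -27, -12369/4, -243/20, 1965837/40, …
ICs: h(0) = -18, h′(0) = -18.

f: a_k = 0, -12, 0, 64, 0, -3072/5, 0, …
g: a_k = -2, -6, -9, -9, -27/4, -81/20, -81/40, …
Weyl lclm of L_f,L_g ⇒ L₀ (ord ≤ 3).
Derive L from L₀ (diff closure).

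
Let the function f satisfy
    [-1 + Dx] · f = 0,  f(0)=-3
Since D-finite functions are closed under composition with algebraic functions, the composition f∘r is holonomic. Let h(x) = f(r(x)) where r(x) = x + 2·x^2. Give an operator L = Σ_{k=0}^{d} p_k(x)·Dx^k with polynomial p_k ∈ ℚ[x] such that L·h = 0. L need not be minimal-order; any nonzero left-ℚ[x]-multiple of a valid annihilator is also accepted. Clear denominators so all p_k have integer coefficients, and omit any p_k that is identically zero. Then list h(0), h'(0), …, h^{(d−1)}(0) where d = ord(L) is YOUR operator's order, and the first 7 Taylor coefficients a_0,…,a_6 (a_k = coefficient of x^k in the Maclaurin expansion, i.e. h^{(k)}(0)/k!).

f: a_k = -3, -3, -3/2, -1/2, -1/8, -1/40, -1/240, …
Substitute x→r, Dx→(1/r')Dx; clear ⇒ L₀.
L = (-1 - 4·x) + Dx  (order 1).
h: a_k = -3, -3, -15/2, -13/2, -73/8, -281/40, -1741/240, …
ICs: h(0) = -3.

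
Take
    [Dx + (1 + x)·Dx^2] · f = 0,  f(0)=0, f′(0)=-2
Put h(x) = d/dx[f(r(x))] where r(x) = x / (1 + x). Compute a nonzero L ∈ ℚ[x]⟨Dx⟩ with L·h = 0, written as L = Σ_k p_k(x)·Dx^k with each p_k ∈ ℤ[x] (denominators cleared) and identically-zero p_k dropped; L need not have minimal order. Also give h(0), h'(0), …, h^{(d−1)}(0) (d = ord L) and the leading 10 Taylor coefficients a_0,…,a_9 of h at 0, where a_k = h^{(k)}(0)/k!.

f: a_k = 0, -2, 1, -2/3, 1/2, -2/5, 1/3, -2/7, 1/4, -2/9, …
L₀ from L_f via x↦r, Dx↦r'^{-1}Dx.
h₀' ⇒ L via d/dx closure of L₀.
L = (3 + 4·x) + (1 + 3·x + 2·x^2)·Dx  (order 1).
h: a_k = -2, 6, -14, 30, -62, 126, -254, 510, -1022, 2046, …
ICs: h(0) = -2.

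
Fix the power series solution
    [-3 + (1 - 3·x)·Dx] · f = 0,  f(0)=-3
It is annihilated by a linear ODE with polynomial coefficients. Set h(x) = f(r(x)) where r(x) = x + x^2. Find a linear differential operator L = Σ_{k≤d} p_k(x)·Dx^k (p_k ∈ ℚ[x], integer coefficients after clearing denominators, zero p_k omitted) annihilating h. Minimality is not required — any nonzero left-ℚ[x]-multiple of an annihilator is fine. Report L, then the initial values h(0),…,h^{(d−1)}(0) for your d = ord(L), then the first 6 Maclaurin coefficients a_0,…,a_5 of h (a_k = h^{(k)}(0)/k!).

L = (3 + 6·x) + (-1 + 3·x + 3·x^2)·Dx  (order 1).
h: a_k = -3, -9, -36, -135, -513, -1944, …
ICs: h(0) = -3.

f: a_k = -3, -9, -27, -81, -243, -729, …
h₀=f(r): pull back L_f along r ⇒ L₀.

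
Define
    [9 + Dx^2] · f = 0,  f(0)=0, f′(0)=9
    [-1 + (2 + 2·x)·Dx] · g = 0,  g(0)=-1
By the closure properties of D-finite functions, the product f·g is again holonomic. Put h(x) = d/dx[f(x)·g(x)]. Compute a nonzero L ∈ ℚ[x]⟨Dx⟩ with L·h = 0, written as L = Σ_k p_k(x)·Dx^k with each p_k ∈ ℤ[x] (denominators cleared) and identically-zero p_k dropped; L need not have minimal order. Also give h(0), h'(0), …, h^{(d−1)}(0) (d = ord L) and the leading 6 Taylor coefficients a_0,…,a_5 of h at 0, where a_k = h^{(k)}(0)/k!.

L = (551 + 1968·x + 2712·x^2 + 1728·x^3 + 432·x^4) + (-44 - 140·x - 144·x^2 - 48·x^3)·Dx + (52 + 200·x + 292·x^2 + 192·x^3 + 48·x^4)·Dx^2  (order 2).
h: a_k = -9, -9, 351/8, 99/4, -4743/128, -9369/640, …
ICs: h(0) = -9, h′(0) = -9.

f: a_k = 0, 9, 0, -27/2, 0, 243/40, …
g: a_k = -1, -1/2, 1/8, -1/16, 5/128, -7/256, …
Sym-product of L_f,L_g gives L₀ (≤ ord 2).
h=h₀': d/dx-closure on L₀ ⇒ L.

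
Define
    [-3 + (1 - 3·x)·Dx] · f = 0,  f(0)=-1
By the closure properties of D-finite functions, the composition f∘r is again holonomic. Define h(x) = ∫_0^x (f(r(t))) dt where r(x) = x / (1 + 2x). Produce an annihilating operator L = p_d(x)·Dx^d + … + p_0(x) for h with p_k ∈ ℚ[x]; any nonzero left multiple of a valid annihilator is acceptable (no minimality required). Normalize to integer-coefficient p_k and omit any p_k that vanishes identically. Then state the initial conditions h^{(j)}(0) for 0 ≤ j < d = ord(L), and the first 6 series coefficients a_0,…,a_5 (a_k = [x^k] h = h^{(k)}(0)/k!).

L = 3·Dx + (-1 - x + 2·x^2)·Dx^2  (order 2).
h: a_k = 0, -1, -3/2, -1, -3/4, -3/5, …
ICs: h(0) = 0, h′(0) = -1.

f: a_k = -1, -3, -9, -27, -81, -243, …
L₀ from L_f via x↦r, Dx↦r'^{-1}Dx.
Integrate: L := L₀·Dx.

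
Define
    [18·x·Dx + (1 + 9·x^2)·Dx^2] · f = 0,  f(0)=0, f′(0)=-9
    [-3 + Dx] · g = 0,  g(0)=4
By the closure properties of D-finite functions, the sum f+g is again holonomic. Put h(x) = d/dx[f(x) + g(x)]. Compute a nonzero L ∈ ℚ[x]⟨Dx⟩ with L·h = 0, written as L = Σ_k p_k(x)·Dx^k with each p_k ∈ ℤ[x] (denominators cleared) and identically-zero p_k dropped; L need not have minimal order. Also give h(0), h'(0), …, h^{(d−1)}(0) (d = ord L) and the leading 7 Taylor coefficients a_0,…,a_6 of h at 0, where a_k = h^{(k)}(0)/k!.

L = (18 - 108·x - 162·x^2) + (-9 + 27·x + 27·x^2 - 81·x^3)·Dx + (1 + 3·x + 9·x^2 + 27·x^3)·Dx^2  (order 2).
h: a_k = 3, 36, 135, 54, -1377/2, 243/10, 131463/20, …
ICs: h(0) = 3, h′(0) = 36.

f: a_k = 0, -9, 0, 27, 0, -729/5, 0, …
g: a_k = 4, 12, 18, 18, 27/2, 81/10, 81/20, …
f+g: L₀ = lclm(L_f,L_g), ord ≤ 2+1.
h₀' ⇒ L via d/dx closure of L₀.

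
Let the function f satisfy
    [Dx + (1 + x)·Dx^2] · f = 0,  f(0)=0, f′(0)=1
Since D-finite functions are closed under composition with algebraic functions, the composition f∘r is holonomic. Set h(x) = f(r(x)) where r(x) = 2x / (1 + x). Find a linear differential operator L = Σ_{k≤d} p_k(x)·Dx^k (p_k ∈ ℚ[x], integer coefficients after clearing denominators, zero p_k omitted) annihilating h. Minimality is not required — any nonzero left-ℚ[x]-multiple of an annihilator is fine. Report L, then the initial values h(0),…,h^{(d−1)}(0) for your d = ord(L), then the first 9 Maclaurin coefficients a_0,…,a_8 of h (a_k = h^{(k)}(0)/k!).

f: a_k = 0, 1, -1/2, 1/3, -1/4, 1/5, -1/6, 1/7, -1/8, …
f∘r: x↦r, Dx↦Dx/r' in L_f ⇒ L₀.
L = (4 + 6·x)·Dx + (1 + 4·x + 3·x^2)·Dx^2  (order 2).
h: a_k = 0, 2, -4, 26/3, -20, 242/5, -364/3, 2186/7, -820, …
ICs: h(0) = 0, h′(0) = 2.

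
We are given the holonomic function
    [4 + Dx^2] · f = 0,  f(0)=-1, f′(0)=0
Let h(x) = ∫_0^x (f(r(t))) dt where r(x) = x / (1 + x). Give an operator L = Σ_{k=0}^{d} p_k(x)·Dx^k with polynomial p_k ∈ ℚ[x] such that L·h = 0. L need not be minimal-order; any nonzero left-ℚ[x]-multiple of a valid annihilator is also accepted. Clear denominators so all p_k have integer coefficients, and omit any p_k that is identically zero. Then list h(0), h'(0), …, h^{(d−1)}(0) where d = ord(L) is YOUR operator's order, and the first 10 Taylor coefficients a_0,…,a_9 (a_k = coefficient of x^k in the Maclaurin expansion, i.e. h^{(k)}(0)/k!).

L = 4·Dx + (2 + 6·x + 6·x^2 + 2·x^3)·Dx^2 + (1 + 4·x + 6·x^2 + 4·x^3 + x^4)·Dx^3  (order 3).
h: a_k = 0, -1, 0, 2/3, -1, 16/15, -8/9, 22/45, 1/10, -2354/2835, …
ICs: h(0) = 0, h′(0) = -1, h′′(0) = 0.

f: a_k = -1, 0, 2, 0, -2/3, 0, 4/45, 0, -2/315, 0, …
Substitute x→r, Dx→(1/r')Dx; clear ⇒ L₀.
∫: right-multiply L₀ by Dx.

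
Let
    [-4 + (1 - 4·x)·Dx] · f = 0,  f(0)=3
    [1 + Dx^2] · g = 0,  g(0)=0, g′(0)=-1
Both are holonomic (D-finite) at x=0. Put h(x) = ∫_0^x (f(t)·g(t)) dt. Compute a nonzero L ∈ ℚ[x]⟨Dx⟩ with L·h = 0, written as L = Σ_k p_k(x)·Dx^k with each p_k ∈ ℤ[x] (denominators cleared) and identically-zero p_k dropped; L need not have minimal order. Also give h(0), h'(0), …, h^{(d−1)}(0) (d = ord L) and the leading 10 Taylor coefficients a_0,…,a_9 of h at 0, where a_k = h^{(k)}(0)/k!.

f: a_k = 3, 12, 48, 192, 768, 3072, 12288, 49152, 196608, 786432, …
g: a_k = 0, -1, 0, 1/6, 0, -1/120, 0, 1/5040, 0, -1/362880, …
Sym-product of L_f,L_g gives L₀ (≤ ord 2).
Integrate: L := L₀·Dx.
L = (-1 + 4·x)·Dx + 8·Dx^2 + (-1 + 4·x)·Dx^3  (order 3).
h: a_k = 0, 0, -3/2, -4, -95/8, -38, -30401/240, -4343/10, -20429471/13440, -20429471/3780, …
ICs: h(0) = 0, h′(0) = 0, h′′(0) = -3.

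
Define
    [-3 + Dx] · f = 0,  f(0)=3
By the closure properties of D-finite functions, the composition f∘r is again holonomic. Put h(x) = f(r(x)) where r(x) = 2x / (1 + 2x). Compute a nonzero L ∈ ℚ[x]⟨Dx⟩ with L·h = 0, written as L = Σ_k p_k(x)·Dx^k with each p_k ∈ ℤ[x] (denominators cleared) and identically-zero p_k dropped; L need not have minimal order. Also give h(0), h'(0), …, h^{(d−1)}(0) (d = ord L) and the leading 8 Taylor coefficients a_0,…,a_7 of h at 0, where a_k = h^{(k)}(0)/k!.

f: a_k = 3, 9, 27/2, 27/2, 81/8, 243/40, 243/80, 729/560, …
f∘r: x↦r, Dx↦Dx/r' in L_f ⇒ L₀.
L = -6 + (1 + 4·x + 4·x^2)·Dx  (order 1).
h: a_k = 3, 18, 18, -36, 18, 252/5, -828/5, 9864/35, …
ICs: h(0) = 3.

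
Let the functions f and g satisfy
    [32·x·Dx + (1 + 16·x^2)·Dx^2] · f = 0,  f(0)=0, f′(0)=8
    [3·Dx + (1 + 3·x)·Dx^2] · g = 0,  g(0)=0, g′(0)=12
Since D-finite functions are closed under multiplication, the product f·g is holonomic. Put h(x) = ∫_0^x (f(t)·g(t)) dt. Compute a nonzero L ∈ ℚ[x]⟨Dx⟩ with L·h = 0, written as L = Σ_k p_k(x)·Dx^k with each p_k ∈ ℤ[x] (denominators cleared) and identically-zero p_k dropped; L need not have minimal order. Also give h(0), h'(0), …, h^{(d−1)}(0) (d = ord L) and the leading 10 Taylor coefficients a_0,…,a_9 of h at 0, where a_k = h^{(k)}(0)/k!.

f: a_k = 0, 8, 0, -128/3, 0, 2048/5, 0, -32768/7, 0, 524288/9, …
g: a_k = 0, 12, -18, 36, -81, 972/5, -486, 8748/7, -6561/2, 8748, …
Sym-product of L_f,L_g gives L₀ (≤ ord 4).
∫: right-multiply L₀ by Dx.
L = (15744 + 89280·x + 811008·x^2 + 5299200·x^3 + 13271040·x^4 + 17252352·x^5 + 21233664·x^7)·Dx^2 + (4258 + 91200·x + 775488·x^2 + 4635648·x^3 + 18247680·x^4 + 41140224·x^5 + 46448640·x^6 + 21233664·x^7 + 74317824·x^8)·Dx^3 + (492 + 12548·x + 131328·x^2 + 747968·x^3 + 3219456·x^4 + 10146816·x^5 + 21233664·x^6 + 24920064·x^7 + 21233664·x^8 + 42467328·x^9)·Dx^4 + (73 + 822·x + 6161·x^2 + 34944·x^3 + 151168·x^4 + 500736·x^5 + 1322496·x^6 + 2654208·x^7 + 3244032·x^8 + 3538944·x^9 + 5308416·x^10)·Dx^5  (order 5).
h: a_k = 0, 0, 0, 32, -36, -224/5, 20, 24672/35, -4878/5, -66208/15, …
ICs: h(0) = 0, h′(0) = 0, h′′(0) = 0, h′′′(0) = 192, h′′′′(0) = -864.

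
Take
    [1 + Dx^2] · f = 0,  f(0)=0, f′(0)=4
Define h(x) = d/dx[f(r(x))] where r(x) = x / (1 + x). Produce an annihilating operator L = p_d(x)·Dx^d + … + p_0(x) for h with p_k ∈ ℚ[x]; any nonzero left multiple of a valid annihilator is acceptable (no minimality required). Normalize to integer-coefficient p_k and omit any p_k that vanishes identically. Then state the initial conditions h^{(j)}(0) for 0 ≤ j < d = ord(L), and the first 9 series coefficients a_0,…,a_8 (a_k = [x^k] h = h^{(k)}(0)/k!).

L = (7 + 12·x + 6·x^2) + (6 + 18·x + 18·x^2 + 6·x^3)·Dx + (1 + 4·x + 6·x^2 + 4·x^3 + x^4)·Dx^2  (order 2).
h: a_k = 4, -8, 10, -8, 1/6, 15, -6931/180, 3182/45, -224179/2016, …
ICs: h(0) = 4, h′(0) = -8.

f: a_k = 0, 4, 0, -2/3, 0, 1/30, 0, -1/1260, 0, …
L₀ from L_f via x↦r, Dx↦r'^{-1}Dx.
h=h₀': d/dx-closure on L₀ ⇒ L.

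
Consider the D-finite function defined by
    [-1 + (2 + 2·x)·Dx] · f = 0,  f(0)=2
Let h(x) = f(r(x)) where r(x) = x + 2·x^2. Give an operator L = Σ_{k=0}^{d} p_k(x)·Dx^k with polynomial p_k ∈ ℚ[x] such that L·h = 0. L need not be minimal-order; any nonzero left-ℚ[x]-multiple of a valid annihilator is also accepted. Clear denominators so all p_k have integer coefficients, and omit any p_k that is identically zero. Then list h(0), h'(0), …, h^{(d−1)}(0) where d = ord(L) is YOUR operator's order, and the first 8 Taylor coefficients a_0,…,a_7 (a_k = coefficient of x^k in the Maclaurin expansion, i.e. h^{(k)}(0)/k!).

f: a_k = 2, 1, -1/4, 1/8, -5/64, 7/128, -21/512, 33/1024, …
Change of var in L_f (x↦r) gives L₀.
L = (-1 - 4·x) + (2 + 2·x + 4·x^2)·Dx  (order 1).
h: a_k = 2, 1, 7/4, -7/8, -21/64, 119/128, -189/512, -791/1024, …
ICs: h(0) = 2.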